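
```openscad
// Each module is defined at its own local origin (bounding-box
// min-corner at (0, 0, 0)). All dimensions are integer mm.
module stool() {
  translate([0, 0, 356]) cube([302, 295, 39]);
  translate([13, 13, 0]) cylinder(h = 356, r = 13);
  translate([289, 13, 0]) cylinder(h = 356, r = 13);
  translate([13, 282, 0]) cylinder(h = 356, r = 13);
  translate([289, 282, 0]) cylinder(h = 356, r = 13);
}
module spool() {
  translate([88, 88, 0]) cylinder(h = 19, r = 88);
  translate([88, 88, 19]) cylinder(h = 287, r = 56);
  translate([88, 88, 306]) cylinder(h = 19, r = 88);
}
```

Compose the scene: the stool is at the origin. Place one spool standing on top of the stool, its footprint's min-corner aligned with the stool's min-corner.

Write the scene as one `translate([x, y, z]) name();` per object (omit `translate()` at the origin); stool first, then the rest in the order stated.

stool();
translate([0, 0, 395]) spool();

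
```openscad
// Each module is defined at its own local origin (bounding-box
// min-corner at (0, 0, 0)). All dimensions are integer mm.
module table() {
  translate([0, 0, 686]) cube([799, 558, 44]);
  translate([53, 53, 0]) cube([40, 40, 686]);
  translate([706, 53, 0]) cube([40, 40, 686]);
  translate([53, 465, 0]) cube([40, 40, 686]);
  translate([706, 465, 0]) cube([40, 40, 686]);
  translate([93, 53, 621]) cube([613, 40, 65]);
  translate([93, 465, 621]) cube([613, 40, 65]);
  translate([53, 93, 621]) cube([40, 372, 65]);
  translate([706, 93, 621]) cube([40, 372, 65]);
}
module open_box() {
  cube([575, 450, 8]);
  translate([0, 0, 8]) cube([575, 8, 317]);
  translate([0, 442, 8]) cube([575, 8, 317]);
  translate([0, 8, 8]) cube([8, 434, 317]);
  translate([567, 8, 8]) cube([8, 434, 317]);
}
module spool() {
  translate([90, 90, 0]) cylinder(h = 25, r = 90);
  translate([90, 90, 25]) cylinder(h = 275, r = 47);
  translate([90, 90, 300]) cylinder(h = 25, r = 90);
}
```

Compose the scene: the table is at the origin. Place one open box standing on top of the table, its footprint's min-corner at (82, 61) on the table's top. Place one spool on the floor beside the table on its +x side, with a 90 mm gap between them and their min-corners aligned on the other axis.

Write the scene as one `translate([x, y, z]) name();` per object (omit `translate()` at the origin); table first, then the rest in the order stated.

table();
translate([82, 61, 730]) open_box();
translate([889, 0, 0]) spool();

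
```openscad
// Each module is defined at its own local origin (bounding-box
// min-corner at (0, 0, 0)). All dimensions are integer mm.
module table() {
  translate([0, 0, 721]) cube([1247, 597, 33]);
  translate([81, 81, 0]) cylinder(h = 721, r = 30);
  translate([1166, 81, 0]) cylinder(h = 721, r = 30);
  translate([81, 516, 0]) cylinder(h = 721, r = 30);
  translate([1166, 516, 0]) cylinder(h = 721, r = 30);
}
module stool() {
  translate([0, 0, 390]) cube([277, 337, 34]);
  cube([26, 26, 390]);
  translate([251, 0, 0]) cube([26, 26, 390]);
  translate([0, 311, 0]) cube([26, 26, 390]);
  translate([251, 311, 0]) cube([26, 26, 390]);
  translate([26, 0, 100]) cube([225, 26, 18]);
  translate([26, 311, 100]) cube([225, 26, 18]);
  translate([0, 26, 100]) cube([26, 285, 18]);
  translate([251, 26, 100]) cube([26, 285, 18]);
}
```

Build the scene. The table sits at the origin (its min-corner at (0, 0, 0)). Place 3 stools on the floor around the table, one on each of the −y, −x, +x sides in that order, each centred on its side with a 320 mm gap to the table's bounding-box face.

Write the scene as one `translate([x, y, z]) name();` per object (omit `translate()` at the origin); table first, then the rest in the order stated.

table();
translate([485, -657, 0]) stool();
translate([-597, 130, 0]) stool();
translate([1567, 130, 0]) stool();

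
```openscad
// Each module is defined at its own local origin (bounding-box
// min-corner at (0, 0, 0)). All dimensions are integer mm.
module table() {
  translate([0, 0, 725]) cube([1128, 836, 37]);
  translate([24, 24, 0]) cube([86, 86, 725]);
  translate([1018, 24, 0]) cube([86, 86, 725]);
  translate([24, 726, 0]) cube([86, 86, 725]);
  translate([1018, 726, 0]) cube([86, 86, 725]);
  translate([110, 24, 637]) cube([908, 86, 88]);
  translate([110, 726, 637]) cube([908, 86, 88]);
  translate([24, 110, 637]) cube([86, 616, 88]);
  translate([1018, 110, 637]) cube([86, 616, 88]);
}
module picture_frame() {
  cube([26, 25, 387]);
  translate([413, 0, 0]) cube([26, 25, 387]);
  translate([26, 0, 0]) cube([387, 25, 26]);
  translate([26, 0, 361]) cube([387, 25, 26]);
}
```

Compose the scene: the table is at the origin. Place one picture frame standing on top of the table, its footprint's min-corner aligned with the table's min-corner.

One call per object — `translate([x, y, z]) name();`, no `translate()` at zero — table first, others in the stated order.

table();
translate([0, 0, 762]) picture_frame();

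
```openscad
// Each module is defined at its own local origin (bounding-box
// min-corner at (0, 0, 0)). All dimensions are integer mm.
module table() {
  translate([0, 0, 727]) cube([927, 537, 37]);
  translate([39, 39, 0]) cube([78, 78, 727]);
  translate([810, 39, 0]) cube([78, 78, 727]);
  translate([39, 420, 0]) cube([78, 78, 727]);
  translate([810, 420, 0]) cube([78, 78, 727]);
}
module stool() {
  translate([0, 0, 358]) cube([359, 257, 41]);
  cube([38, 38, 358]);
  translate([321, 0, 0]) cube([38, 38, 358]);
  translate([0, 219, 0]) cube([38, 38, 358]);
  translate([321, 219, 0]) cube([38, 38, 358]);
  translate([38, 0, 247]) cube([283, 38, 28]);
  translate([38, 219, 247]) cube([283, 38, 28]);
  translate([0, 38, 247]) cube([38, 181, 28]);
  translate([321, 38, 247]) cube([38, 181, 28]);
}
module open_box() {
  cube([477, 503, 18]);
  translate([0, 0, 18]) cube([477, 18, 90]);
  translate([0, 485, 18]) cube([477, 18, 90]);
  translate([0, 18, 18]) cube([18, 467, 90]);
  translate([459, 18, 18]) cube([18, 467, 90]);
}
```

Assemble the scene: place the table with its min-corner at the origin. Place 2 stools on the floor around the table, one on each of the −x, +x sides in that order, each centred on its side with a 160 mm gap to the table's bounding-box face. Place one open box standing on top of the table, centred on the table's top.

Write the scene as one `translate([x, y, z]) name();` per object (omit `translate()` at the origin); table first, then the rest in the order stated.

table();
translate([-519, 140, 0]) stool();
translate([1087, 140, 0]) stool();
translate([225, 17, 764]) open_box();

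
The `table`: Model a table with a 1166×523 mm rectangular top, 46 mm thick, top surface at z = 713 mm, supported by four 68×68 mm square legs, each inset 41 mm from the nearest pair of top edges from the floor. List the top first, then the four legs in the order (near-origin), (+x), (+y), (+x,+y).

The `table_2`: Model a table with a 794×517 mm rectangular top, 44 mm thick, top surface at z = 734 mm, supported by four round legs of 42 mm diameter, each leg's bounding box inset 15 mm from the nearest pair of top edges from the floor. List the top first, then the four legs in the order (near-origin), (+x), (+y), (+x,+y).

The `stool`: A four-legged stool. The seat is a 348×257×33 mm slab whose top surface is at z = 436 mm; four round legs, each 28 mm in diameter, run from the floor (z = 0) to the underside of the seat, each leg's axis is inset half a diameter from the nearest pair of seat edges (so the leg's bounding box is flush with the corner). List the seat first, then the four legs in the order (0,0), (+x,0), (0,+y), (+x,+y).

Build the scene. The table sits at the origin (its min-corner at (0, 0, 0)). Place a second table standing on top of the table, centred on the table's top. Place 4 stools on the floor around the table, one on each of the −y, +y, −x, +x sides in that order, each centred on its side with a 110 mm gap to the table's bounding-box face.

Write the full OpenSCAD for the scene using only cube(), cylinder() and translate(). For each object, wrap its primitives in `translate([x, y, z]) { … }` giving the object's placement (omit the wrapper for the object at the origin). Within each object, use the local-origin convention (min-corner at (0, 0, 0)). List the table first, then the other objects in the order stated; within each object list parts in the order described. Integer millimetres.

translate([0, 0, 667]) cube([1166, 523, 46]);
translate([41, 41, 0]) cube([68, 68, 667]);
translate([1057, 41, 0]) cube([68, 68, 667]);
translate([41, 414, 0]) cube([68, 68, 667]);
translate([1057, 414, 0]) cube([68, 68, 667]);
translate([186, 3, 713]) {
  translate([0, 0, 690]) cube([794, 517, 44]);
  translate([36, 36, 0]) cylinder(h = 690, r = 21);
  translate([758, 36, 0]) cylinder(h = 690, r = 21);
  translate([36, 481, 0]) cylinder(h = 690, r = 21);
  translate([758, 481, 0]) cylinder(h = 690, r = 21);
}
translate([409, -367, 0]) {
  translate([0, 0, 403]) cube([348, 257, 33]);
  translate([14, 14, 0]) cylinder(h = 403, r = 14);
  translate([334, 14, 0]) cylinder(h = 403, r = 14);
  translate([14, 243, 0]) cylinder(h = 403, r = 14);
  translate([334, 243, 0]) cylinder(h = 403, r = 14);
}
translate([409, 633, 0]) {
  translate([0, 0, 403]) cube([348, 257, 33]);
  translate([14, 14, 0]) cylinder(h = 403, r = 14);
  translate([334, 14, 0]) cylinder(h = 403, r = 14);
  translate([14, 243, 0]) cylinder(h = 403, r = 14);
  translate([334, 243, 0]) cylinder(h = 403, r = 14);
}
translate([-458, 133, 0]) {
  translate([0, 0, 403]) cube([348, 257, 33]);
  translate([14, 14, 0]) cylinder(h = 403, r = 14);
  translate([334, 14, 0]) cylinder(h = 403, r = 14);
  translate([14, 243, 0]) cylinder(h = 403, r = 14);
  translate([334, 243, 0]) cylinder(h = 403, r = 14);
}
translate([1276, 133, 0]) {
  translate([0, 0, 403]) cube([348, 257, 33]);
  translate([14, 14, 0]) cylinder(h = 403, r = 14);
  translate([334, 14, 0]) cylinder(h = 403, r = 14);
  translate([14, 243, 0]) cylinder(h = 403, r = 14);
  translate([334, 243, 0]) cylinder(h = 403, r = 14);
}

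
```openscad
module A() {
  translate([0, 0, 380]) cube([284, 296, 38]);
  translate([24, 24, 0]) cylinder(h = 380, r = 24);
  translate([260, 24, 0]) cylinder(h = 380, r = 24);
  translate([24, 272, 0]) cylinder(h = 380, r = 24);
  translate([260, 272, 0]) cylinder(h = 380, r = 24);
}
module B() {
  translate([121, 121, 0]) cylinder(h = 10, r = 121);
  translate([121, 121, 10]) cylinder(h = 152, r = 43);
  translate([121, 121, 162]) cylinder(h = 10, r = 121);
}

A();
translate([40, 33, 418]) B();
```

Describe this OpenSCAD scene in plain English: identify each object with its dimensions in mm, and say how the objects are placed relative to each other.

A is a simple wooden stool: a rectangular seat 284 mm (x) by 296 mm (y), 38 mm thick, top face at z = 418 mm, on four round legs, each 48 mm in diameter. The legs rest on z = 0, each leg's axis is inset half a diameter from the nearest pair of seat edges (so the leg's bounding box is flush with the corner).

B is a spool: two coaxial disc flanges of radius 121 mm and thickness 10 mm, joined by a core cylinder of radius 43 mm and height 152 mm. The lower flange rests on z = 0 and the three cylinders share a vertical axis.

The spool is on top of the stool.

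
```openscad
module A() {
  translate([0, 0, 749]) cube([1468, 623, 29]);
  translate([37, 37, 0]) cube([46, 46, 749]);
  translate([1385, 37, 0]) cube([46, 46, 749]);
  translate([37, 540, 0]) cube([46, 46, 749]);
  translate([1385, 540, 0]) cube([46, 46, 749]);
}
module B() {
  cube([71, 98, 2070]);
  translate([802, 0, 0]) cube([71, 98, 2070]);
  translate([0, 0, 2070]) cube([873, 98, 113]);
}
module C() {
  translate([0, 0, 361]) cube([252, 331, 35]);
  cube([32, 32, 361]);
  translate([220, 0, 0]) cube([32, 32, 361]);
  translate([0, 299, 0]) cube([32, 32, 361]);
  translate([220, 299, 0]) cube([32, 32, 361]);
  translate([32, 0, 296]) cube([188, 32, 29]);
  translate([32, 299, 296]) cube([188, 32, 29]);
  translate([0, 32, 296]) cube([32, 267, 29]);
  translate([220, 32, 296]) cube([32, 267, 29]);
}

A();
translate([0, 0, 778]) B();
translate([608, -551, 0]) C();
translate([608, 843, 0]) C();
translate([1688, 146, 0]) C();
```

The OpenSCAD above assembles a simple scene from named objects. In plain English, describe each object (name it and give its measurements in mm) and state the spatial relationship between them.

A is a rectangular dining table. The top is 1468×623×29 mm with its upper surface at z = 778 mm. It stands on four 46×46 mm square legs, each inset 37 mm from the nearest pair of top edges, running from the floor to the underside of the top.

B is a door frame. The clear opening is 731 mm wide and 2070 mm high. Two 71 mm wide jambs, 98 mm deep, stand either side of the opening from the floor to the top of the opening. A 113 mm thick head sits across the top of both jambs, spanning the full outside width of the frame.

C is a simple wooden stool: a rectangular seat 252 mm (x) by 331 mm (y), 35 mm thick, top face at z = 396 mm, on four square legs, each 32×32 mm in cross-section. The legs rest on z = 0, each flush with a corner of the seat. Four stretchers, 32 mm wide and 29 mm tall, connect adjacent legs with their undersides at z = 296 mm, each running between the inner faces of the legs it joins and aligned with the legs' outer faces on the other axis.

The door frame is on top of the table. Three stools sit around the table at the −y, +y, +x sides.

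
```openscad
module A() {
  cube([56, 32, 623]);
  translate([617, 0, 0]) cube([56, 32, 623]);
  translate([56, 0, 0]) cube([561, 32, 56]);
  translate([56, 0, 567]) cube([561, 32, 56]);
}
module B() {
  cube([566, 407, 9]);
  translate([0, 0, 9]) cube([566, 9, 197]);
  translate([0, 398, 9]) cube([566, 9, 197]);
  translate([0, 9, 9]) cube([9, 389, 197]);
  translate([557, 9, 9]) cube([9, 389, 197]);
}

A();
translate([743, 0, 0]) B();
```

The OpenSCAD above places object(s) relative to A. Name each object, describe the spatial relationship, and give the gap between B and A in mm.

A is a picture frame. B is an open box. The open box is on the floor beside the picture frame on its +x side. The gap between the open box and the picture frame is 70 mm.

The open box's nearest face is 70 mm from the picture frame's +x face.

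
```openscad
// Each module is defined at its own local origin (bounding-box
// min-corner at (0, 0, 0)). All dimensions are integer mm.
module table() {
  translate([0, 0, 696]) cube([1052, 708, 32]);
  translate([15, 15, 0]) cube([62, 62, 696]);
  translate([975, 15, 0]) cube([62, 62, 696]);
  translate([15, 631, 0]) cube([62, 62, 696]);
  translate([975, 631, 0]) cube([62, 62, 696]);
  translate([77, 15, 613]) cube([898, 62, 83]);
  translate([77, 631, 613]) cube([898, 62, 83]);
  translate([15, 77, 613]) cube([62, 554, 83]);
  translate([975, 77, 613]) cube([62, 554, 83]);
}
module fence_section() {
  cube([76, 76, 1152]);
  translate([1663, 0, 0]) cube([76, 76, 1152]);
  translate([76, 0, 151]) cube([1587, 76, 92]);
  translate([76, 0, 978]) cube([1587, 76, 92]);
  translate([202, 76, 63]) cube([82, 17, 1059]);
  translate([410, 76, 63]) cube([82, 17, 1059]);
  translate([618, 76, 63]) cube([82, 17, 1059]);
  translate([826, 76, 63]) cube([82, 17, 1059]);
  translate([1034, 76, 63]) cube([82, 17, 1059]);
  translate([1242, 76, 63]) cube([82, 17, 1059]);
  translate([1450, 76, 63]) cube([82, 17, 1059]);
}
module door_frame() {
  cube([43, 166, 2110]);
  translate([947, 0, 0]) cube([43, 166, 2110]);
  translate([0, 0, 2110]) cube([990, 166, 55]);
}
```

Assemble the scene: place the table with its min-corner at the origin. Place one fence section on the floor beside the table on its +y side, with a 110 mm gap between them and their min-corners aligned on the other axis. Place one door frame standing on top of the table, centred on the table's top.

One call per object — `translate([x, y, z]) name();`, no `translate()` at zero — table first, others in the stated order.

table();
translate([0, 818, 0]) fence_section();
translate([31, 271, 728]) door_frame();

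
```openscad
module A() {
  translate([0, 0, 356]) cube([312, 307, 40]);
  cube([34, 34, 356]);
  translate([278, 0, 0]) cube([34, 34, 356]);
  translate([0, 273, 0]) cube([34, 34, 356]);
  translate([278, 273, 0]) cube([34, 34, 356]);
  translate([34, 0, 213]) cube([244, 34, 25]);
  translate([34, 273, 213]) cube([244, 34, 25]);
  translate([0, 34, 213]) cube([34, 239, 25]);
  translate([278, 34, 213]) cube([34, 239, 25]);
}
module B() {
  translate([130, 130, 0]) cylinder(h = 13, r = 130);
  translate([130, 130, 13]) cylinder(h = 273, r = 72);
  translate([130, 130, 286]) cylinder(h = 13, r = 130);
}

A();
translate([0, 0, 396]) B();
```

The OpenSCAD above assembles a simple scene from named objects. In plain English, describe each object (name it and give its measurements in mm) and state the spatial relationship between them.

A is a four-legged stool. The seat is 312×307 mm, 40 mm thick, top at z = 396 mm. It stands on four square legs, each 34×34 mm in cross-section, from z = 0 to the seat underside, each flush with a corner of the seat. Four stretchers, 34 mm wide and 25 mm tall, connect adjacent legs with their undersides at z = 213 mm, each running between the inner faces of the legs it joins and aligned with the legs' outer faces on the other axis.

B is a spool: two coaxial disc flanges of radius 130 mm and thickness 13 mm, joined by a core cylinder of radius 72 mm and height 273 mm. The lower flange rests on z = 0 and the three cylinders share a vertical axis.

The spool is on top of the stool.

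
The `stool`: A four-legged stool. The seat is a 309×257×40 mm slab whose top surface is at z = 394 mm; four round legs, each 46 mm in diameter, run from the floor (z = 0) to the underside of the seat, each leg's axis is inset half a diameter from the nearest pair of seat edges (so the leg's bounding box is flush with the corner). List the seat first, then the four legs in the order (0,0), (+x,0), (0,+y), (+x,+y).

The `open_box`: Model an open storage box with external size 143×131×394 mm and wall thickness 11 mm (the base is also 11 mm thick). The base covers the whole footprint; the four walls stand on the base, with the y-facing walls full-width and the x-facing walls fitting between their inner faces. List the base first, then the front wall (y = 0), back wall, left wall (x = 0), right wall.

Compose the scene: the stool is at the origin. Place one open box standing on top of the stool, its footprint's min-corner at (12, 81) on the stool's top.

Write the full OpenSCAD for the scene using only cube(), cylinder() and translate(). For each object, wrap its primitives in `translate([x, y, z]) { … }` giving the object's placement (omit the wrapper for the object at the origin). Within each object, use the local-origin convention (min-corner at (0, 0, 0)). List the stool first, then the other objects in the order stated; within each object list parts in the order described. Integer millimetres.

translate([0, 0, 354]) cube([309, 257, 40]);
translate([23, 23, 0]) cylinder(h = 354, r = 23);
translate([286, 23, 0]) cylinder(h = 354, r = 23);
translate([23, 234, 0]) cylinder(h = 354, r = 23);
translate([286, 234, 0]) cylinder(h = 354, r = 23);
translate([12, 81, 394]) {
  cube([143, 131, 11]);
  translate([0, 0, 11]) cube([143, 11, 383]);
  translate([0, 120, 11]) cube([143, 11, 383]);
  translate([0, 11, 11]) cube([11, 109, 383]);
  translate([132, 11, 11]) cube([11, 109, 383]);
}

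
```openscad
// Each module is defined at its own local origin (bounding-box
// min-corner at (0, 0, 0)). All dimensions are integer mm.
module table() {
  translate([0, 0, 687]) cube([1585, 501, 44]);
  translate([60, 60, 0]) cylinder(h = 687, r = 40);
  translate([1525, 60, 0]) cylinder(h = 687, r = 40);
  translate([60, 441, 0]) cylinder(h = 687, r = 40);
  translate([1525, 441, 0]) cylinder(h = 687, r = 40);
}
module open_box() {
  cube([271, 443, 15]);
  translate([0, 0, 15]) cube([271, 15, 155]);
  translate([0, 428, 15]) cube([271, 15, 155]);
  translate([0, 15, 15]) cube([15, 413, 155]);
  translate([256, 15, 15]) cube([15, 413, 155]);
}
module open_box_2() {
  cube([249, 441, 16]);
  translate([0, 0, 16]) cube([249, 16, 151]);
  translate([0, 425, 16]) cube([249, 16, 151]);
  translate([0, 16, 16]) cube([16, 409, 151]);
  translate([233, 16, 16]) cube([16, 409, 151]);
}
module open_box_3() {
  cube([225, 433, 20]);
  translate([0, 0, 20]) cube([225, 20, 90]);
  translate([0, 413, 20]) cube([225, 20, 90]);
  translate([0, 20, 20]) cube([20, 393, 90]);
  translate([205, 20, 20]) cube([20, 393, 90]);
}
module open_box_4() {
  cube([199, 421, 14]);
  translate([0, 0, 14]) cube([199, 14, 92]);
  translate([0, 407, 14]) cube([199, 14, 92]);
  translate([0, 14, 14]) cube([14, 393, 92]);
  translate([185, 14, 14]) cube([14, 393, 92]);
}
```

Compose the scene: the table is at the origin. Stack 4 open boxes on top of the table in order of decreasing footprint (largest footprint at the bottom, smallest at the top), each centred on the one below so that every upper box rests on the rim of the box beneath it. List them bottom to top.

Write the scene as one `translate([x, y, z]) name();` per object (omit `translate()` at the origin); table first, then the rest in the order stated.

table();
translate([657, 29, 731]) open_box();
translate([668, 30, 901]) open_box_2();
translate([680, 34, 1068]) open_box_3();
translate([693, 40, 1178]) open_box_4();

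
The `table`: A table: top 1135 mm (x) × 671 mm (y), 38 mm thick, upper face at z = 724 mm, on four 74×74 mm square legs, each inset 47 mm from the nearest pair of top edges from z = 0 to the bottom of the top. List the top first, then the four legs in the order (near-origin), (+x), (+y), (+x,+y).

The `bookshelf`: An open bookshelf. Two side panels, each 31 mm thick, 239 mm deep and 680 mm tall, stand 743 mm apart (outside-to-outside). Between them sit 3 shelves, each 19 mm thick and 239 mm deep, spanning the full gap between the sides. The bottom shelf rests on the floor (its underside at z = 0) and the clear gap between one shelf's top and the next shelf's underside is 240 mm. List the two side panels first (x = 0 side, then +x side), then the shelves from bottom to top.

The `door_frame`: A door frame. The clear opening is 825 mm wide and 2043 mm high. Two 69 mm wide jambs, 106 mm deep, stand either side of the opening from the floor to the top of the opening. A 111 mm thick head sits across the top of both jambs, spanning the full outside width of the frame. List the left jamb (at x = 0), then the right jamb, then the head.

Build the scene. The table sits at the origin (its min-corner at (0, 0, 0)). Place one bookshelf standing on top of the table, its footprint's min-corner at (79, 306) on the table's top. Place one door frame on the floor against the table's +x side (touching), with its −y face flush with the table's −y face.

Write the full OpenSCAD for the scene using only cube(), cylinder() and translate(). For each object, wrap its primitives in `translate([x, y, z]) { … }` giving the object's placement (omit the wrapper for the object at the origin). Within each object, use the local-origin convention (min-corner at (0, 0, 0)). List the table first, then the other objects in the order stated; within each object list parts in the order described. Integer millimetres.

translate([0, 0, 686]) cube([1135, 671, 38]);
translate([47, 47, 0]) cube([74, 74, 686]);
translate([1014, 47, 0]) cube([74, 74, 686]);
translate([47, 550, 0]) cube([74, 74, 686]);
translate([1014, 550, 0]) cube([74, 74, 686]);
translate([79, 306, 724]) {
  cube([31, 239, 680]);
  translate([712, 0, 0]) cube([31, 239, 680]);
  translate([31, 0, 0]) cube([681, 239, 19]);
  translate([31, 0, 259]) cube([681, 239, 19]);
  translate([31, 0, 518]) cube([681, 239, 19]);
}
translate([1135, 0, 0]) {
  cube([69, 106, 2043]);
  translate([894, 0, 0]) cube([69, 106, 2043]);
  translate([0, 0, 2043]) cube([963, 106, 111]);
}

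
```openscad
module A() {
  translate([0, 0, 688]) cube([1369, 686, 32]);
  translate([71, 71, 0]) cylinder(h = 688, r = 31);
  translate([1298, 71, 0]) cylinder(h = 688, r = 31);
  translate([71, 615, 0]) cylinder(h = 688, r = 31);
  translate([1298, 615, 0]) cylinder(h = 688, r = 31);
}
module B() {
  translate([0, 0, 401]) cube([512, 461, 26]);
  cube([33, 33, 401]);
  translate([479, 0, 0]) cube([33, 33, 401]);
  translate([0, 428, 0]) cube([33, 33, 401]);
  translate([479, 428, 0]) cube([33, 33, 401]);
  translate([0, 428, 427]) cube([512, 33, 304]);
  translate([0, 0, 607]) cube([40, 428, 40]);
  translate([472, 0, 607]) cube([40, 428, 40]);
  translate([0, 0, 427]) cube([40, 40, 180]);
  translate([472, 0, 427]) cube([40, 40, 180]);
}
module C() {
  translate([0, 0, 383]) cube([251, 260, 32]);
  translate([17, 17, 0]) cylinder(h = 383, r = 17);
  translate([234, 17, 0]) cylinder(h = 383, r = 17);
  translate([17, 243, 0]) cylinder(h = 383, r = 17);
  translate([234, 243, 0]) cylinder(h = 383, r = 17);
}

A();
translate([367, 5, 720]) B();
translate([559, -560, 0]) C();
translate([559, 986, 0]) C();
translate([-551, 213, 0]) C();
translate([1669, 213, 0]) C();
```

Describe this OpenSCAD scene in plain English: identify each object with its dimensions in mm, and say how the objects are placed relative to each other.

A is a table with a 1369×686 mm rectangular top, 32 mm thick, top surface at z = 720 mm, supported by four round legs of 62 mm diameter, each leg's bounding box inset 40 mm from the nearest pair of top edges, running from the floor.

B is a chair: 512×461 mm seat, 26 mm thick, top at z = 427 mm, on four 33 mm square corner legs flush with the seat edges. A 33 mm thick backrest slab spans the full seat width, extending 304 mm above the seat top, its back face flush with the seat's +y edge. Two armrests of 40×40 mm section run along each side from the seat's front edge to the front of the backrest, top faces 220 mm above the seat top and outer faces flush with the seat's x-edges; a 40×40 mm post under the front of each armrest stands on the seat at the front corner.

C is a four-legged stool. The seat is 251×260 mm, 32 mm thick, top at z = 415 mm. It stands on four round legs, each 34 mm in diameter, from z = 0 to the seat underside, each leg's axis is inset half a diameter from the nearest pair of seat edges (so the leg's bounding box is flush with the corner).

The chair is on top of the table. Four stools sit around the table at the −y, +y, −x, +x sides.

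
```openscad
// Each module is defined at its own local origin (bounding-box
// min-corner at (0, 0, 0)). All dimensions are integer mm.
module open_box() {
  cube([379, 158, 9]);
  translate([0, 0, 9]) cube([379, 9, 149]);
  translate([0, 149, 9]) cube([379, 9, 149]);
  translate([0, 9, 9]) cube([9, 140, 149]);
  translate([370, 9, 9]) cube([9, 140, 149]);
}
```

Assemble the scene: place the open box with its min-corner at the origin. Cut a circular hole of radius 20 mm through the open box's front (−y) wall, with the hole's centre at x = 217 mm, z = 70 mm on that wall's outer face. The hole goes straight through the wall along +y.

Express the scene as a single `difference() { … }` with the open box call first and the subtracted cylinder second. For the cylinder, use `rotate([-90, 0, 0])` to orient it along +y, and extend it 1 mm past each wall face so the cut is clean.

difference() {
  open_box();
  translate([217, -1, 70]) rotate([-90, 0, 0]) cylinder(h = 11, r = 20);
}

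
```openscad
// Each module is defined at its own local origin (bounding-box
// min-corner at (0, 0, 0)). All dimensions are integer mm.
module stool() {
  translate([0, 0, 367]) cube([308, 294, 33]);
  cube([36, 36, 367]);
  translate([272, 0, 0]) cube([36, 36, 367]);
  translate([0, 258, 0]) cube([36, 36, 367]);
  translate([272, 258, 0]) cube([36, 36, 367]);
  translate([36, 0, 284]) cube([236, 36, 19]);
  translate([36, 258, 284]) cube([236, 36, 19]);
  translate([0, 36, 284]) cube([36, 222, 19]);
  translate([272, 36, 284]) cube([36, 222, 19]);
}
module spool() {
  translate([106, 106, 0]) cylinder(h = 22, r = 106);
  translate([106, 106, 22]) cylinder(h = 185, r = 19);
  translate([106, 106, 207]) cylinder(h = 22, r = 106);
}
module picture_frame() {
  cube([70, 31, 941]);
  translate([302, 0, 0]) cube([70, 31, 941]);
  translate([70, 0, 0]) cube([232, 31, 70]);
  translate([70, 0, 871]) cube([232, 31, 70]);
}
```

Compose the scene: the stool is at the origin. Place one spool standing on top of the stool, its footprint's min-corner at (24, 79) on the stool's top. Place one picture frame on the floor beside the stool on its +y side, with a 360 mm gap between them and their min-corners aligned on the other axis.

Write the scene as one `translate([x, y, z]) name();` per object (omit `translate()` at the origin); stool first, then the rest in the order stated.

stool();
translate([24, 79, 400]) spool();
translate([0, 654, 0]) picture_frame();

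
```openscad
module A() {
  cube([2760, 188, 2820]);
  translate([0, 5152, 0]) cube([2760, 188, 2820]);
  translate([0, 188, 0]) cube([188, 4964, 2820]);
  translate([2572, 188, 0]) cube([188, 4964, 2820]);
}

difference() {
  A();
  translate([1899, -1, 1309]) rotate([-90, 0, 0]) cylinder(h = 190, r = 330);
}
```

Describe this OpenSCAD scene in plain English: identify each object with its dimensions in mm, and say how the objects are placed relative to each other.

A is the wall frame of a small rectangular building: four walls, each 2820 mm tall and 188 mm thick, enclosing a footprint 2760 mm (x) by 5340 mm (y) outside-to-outside, with no floor or roof. The front and back walls (the −y and +y sides) span the full width; the two side walls fit between them.

The house frame has a circular hole of radius 330 mm through its front wall, centred at (x = 1899, z = 1309).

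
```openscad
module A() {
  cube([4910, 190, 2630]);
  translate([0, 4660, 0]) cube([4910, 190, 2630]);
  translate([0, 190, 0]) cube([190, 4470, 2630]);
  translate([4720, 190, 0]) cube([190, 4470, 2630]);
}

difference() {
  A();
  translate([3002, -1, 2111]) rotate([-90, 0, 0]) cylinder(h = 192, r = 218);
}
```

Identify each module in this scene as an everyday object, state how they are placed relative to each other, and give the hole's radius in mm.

The subtracted cylinder has r = 218 mm.

A is a house frame. The house frame has a circular hole through its front wall. The hole's radius is 218 mm.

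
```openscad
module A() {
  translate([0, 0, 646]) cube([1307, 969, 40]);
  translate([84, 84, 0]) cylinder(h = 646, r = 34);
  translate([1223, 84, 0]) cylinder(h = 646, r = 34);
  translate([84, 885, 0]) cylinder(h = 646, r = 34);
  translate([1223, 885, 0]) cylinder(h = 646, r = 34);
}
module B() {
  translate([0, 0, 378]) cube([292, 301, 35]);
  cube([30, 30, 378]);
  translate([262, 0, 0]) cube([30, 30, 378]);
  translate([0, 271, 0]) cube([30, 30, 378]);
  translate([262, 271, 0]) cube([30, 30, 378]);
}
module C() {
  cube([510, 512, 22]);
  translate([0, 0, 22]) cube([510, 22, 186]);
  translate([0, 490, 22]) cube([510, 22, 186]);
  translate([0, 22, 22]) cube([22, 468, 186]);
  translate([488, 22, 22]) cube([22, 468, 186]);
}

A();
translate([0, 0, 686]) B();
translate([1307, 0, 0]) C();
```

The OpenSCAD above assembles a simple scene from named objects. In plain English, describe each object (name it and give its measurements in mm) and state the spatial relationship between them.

A is a table: top 1307 mm (x) × 969 mm (y), 40 mm thick, upper face at z = 686 mm, on four round legs of 68 mm diameter, each leg's bounding box inset 50 mm from the nearest pair of top edges, running from z = 0 to the bottom of the top.

B is a simple wooden stool: a rectangular seat 292 mm (x) by 301 mm (y), 35 mm thick, top face at z = 413 mm, on four square legs, each 30×30 mm in cross-section. The legs rest on z = 0, each flush with a corner of the seat.

C is an open storage box with external size 510×512×208 mm and wall thickness 22 mm (the base is also 22 mm thick). The base covers the whole footprint; the four walls stand on the base, with the y-facing walls full-width and the x-facing walls fitting between their inner faces.

The stool is on top of the table. The open box is against the table's +x side, with their −y faces flush.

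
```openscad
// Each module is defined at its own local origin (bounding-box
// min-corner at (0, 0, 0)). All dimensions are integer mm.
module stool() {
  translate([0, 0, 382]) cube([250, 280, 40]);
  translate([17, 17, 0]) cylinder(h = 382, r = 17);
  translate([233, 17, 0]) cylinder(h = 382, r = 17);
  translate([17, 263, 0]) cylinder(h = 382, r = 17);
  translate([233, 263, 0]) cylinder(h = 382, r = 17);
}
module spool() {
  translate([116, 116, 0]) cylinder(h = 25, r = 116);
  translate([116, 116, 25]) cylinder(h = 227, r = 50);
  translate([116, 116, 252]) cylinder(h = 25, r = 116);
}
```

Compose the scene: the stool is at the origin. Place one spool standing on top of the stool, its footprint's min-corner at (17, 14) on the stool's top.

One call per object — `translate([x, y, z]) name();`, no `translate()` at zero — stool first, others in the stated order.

stool();
translate([17, 14, 422]) spool();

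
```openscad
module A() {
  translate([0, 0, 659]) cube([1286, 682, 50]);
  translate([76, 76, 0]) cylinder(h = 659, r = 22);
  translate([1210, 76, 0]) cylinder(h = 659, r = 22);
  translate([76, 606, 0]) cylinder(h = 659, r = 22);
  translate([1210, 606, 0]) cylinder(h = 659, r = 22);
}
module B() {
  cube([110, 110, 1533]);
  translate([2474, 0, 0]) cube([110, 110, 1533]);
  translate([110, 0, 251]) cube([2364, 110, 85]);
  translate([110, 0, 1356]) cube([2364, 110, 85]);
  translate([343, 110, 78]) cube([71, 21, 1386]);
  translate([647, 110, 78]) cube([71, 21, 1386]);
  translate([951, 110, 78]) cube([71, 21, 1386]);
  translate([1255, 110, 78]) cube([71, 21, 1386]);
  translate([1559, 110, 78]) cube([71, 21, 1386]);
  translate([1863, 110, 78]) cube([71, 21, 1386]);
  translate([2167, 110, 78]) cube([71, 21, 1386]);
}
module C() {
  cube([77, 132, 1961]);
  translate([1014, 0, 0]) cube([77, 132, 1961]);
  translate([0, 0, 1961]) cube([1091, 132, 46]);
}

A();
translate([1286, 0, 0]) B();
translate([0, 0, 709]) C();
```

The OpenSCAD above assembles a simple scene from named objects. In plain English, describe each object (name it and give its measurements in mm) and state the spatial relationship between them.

A is a table with a 1286×682 mm rectangular top, 50 mm thick, top surface at z = 709 mm, supported by four round legs of 44 mm diameter, each leg's bounding box inset 54 mm from the nearest pair of top edges, running from the floor.

B is a fence section. Two 110×110 mm posts, 1533 mm tall, stand on the floor with a clear span of 2364 mm between their inner faces. Two horizontal rails of 110×85 mm section span the gap between the posts with their undersides at z = 251 mm and z = 1356 mm, flush with the posts' −y face. 7 pickets, each 71 mm wide, 21 mm thick and 1386 mm tall, are fixed to the +y face of the rails with their bottoms at z = 78 mm, evenly spaced across the span with equal gaps (rounded down to the nearest mm) at the −x end and between each pair — any rounding remainder accumulates at the +x end.

C is a door frame. The clear opening is 937 mm wide and 1961 mm high. Two 77 mm wide jambs, 132 mm deep, stand either side of the opening from the floor to the top of the opening. A 46 mm thick head sits across the top of both jambs, spanning the full outside width of the frame.

The fence section is against the table's +x side, with their −y faces flush. The door frame is on top of the table.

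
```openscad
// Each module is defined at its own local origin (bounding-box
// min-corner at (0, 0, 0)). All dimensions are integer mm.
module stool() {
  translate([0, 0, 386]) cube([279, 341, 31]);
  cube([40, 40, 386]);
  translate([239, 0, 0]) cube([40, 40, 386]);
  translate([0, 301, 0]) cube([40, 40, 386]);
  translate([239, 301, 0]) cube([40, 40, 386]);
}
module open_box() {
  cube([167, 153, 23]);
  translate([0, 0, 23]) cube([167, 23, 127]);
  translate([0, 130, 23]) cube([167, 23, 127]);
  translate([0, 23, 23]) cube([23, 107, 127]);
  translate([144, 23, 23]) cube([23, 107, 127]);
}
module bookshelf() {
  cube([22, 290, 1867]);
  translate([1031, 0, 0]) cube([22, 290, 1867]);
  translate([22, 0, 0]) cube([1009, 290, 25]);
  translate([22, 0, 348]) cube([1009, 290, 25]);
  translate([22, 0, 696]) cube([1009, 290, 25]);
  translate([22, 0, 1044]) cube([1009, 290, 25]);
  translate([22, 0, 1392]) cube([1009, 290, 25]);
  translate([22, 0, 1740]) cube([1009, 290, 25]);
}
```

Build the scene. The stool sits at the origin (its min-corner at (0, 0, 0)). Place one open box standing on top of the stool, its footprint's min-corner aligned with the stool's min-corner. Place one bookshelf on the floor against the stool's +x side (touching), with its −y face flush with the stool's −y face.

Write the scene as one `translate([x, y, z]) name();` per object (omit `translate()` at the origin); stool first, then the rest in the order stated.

stool();
translate([0, 0, 417]) open_box();
translate([279, 0, 0]) bookshelf();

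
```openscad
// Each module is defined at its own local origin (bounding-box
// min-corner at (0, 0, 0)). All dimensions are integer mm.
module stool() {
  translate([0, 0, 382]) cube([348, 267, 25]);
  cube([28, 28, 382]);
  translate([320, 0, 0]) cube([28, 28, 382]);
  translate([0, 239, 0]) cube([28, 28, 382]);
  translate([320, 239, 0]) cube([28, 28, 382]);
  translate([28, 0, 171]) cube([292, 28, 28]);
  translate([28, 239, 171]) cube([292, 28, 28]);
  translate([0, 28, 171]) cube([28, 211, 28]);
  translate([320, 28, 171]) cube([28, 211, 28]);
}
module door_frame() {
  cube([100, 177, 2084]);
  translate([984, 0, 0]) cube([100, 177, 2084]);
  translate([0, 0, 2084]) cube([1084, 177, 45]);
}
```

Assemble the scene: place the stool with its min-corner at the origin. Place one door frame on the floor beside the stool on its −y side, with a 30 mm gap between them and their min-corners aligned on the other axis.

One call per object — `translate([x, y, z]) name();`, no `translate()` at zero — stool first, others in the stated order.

stool();
translate([0, -207, 0]) door_frame();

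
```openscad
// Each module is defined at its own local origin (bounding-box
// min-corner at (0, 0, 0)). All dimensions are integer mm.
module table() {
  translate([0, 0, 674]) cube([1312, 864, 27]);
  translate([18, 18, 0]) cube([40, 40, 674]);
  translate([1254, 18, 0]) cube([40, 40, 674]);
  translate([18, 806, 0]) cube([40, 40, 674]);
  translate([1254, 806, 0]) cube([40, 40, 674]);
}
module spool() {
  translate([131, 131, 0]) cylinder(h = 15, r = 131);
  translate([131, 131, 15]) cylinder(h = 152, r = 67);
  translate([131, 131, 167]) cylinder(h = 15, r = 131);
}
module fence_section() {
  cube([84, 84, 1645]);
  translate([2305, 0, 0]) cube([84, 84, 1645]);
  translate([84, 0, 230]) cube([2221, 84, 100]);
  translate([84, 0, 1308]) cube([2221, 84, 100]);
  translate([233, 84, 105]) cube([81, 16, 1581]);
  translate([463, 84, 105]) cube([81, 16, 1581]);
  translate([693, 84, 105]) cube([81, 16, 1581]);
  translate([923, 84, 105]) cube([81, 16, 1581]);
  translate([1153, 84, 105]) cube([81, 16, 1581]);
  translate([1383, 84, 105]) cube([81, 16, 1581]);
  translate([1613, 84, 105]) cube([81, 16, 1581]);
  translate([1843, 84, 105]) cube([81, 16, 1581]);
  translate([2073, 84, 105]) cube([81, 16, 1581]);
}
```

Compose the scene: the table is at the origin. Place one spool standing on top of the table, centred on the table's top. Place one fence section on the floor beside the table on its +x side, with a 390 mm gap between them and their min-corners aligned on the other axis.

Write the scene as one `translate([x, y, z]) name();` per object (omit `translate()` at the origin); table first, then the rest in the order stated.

table();
translate([525, 301, 701]) spool();
translate([1702, 0, 0]) fence_section();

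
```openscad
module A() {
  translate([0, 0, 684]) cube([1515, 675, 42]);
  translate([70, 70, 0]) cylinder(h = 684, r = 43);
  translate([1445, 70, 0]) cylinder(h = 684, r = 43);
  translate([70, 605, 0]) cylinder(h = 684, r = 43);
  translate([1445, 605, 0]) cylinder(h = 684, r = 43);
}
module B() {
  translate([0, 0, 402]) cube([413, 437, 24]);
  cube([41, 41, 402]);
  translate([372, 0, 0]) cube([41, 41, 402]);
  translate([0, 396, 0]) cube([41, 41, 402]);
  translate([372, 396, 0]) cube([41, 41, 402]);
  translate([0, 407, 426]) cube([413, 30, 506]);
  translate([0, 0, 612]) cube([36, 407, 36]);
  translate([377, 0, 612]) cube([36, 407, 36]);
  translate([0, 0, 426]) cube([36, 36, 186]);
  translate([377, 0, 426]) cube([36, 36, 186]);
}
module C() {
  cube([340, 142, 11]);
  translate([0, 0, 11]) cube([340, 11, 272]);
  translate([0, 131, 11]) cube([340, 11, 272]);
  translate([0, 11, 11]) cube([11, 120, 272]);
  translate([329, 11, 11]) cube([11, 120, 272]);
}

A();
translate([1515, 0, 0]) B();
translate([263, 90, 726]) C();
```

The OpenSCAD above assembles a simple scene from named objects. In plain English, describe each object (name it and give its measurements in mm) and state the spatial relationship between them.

A is a table: top 1515 mm (x) × 675 mm (y), 42 mm thick, upper face at z = 726 mm, on four round legs of 86 mm diameter, each leg's bounding box inset 27 mm from the nearest pair of top edges, running from z = 0 to the bottom of the top.

B is a chair. The seat is a 413×437×24 mm slab with its top at z = 426 mm, on four 41×41 mm corner legs (flush with the seat edges, standing on z = 0). A flat backrest 30 mm thick, 506 mm tall, spans the full seat width and rises from the seat top along its +y edge, rear face flush with the rear of the seat. Two armrests of 36×36 mm section run along each side from the seat's front edge to the front of the backrest, top faces 222 mm above the seat top and outer faces flush with the seat's x-edges; a 36×36 mm post under the front of each armrest stands on the seat at the front corner.

C is an open storage box with external size 340×142×283 mm and wall thickness 11 mm (the base is also 11 mm thick). The base covers the whole footprint; the four walls stand on the base, with the y-facing walls full-width and the x-facing walls fitting between their inner faces.

The chair is against the table's +x side, with their −y faces flush. The open box is on top of the table.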